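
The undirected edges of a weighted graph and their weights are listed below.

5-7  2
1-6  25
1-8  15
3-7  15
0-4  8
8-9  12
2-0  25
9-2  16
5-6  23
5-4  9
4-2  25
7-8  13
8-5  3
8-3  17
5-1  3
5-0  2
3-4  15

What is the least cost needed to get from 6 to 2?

50

Settle nodes by increasing distance from 6:
6: 0
5: 23  (via 6)
0: 25  (via 5)
1: 25  (via 6)
7: 25  (via 5)
8: 26  (via 5)
4: 32  (via 5)
9: 38  (via 8)
3: 40  (via 7)
2: 50  (via 0)
Shortest route: 6 → 5 → 0 → 2 = 50.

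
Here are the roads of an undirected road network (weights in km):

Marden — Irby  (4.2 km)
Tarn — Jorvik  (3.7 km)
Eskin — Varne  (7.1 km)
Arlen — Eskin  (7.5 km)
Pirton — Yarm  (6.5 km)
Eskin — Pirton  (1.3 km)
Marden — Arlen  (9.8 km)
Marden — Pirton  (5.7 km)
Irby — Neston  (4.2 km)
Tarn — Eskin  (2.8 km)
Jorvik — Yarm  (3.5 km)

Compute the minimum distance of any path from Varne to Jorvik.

Enumerating some paths:
Varne–Eskin–Pirton–Yarm–Jorvik: 7.1+1.3+6.5+3.5 = 18.4
Varne–Eskin–Tarn–Jorvik: 7.1+2.8+3.7 = 13.6
The minimum is 13.6 km via Varne–Eskin–Tarn–Jorvik.

13.6 km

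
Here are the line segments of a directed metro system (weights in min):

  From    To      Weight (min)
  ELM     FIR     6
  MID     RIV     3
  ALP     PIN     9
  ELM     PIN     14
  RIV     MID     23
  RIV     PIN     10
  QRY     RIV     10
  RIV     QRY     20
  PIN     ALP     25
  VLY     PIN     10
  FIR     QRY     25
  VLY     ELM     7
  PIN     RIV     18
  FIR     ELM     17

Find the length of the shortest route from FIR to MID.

Candidate routes:
FIR–QRY–RIV–MID: 25+10+23 = 58
FIR–ELM–PIN–RIV–MID: 17+14+18+23 = 72
Cheapest is FIR–QRY–RIV–MID at 58 min.

58 min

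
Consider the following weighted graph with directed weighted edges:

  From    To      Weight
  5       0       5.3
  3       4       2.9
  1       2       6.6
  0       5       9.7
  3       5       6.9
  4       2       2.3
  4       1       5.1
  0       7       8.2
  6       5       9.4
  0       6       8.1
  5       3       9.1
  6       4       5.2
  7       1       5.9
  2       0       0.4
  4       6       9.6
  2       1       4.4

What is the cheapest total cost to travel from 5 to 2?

Enumerating some paths:
5–3–4–2: 9.1+2.9+2.3 = 14.3
5–3–4–1–2: 9.1+2.9+5.1+6.6 = 23.7
5–0–7–1–2: 5.3+8.2+5.9+6.6 = 26
5–0–6–4–2: 5.3+8.1+5.2+2.3 = 20.9
The minimum is 14.3 via 5–3–4–2.

14.3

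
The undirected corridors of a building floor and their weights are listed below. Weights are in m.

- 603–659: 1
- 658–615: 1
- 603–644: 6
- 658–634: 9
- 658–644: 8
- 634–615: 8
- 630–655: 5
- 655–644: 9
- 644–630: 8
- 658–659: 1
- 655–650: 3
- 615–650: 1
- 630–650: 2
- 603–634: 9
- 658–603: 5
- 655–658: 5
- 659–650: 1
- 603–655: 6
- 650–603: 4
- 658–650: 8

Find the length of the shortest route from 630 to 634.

11 m

Running Dijkstra from 630:
630: 0
650: 2  (via 630)
659: 3  (via 650)
615: 3  (via 650)
658: 4  (via 659)
603: 4  (via 659)
655: 5  (via 630)
644: 8  (via 630)
634: 11  (via 615)
Shortest route: 630 → 650 → 615 → 634 = 11 m.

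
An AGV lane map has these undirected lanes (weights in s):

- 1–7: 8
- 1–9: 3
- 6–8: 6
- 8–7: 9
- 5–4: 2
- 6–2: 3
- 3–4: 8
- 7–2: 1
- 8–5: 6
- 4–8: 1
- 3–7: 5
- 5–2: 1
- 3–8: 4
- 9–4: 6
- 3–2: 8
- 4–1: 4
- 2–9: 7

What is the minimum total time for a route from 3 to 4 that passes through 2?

Shortest 3→2: 3 → 7 → 2 = 6
Shortest 2→4: 2 → 5 → 4 = 3
Total via 2: 6 + 3 = 9 s.

9 s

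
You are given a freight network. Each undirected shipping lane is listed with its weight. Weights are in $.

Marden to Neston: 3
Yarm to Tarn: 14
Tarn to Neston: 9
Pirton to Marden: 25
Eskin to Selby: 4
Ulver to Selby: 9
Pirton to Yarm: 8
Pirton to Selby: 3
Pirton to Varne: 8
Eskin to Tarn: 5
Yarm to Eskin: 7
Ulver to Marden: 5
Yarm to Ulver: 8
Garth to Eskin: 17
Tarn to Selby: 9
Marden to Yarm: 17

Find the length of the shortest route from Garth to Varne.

Candidate routes:
Garth - Eskin - Yarm - Pirton - Varne: 17+7+8+8 = 40
Garth - Eskin - Selby - Pirton - Varne: 17+4+3+8 = 32
Garth - Eskin - Tarn - Yarm - Pirton - Varne: 17+5+14+8+8 = 52
Garth - Eskin - Tarn - Selby - Pirton - Varne: 17+5+9+3+8 = 42
The minimum is $32 via Garth - Eskin - Selby - Pirton - Varne.

$32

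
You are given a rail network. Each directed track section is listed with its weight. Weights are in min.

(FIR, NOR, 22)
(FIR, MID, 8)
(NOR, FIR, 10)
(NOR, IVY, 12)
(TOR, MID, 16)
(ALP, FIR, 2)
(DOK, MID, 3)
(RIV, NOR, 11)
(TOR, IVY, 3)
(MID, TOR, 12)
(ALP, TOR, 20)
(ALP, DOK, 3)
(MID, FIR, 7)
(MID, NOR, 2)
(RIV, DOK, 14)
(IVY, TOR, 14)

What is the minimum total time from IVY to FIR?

Candidate routes:
IVY - TOR - MID - NOR - FIR: 14+16+2+10 = 42
IVY - TOR - MID - FIR: 14+16+7 = 37
Cheapest is IVY - TOR - MID - FIR at 37 min.

37 min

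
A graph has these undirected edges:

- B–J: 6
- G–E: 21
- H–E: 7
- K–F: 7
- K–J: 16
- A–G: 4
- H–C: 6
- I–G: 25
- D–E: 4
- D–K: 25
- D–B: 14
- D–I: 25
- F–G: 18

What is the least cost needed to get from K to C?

Compare a few routes:
K–F–G–E–H–C: 7+18+21+7+6 = 59
K–D–E–H–C: 25+4+7+6 = 42
K–J–B–D–E–H–C: 16+6+14+4+7+6 = 53
The minimum is 42 via K–D–E–H–C.

42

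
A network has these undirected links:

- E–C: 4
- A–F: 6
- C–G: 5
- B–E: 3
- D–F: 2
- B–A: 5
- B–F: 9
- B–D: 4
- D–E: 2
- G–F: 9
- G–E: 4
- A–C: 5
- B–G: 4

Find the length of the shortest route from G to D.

6

Settle nodes by increasing distance from G:
G: 0
B: 4  (via G)
E: 4  (via G)
C: 5  (via G)
D: 6  (via E)
Shortest route: G–E–D = 6.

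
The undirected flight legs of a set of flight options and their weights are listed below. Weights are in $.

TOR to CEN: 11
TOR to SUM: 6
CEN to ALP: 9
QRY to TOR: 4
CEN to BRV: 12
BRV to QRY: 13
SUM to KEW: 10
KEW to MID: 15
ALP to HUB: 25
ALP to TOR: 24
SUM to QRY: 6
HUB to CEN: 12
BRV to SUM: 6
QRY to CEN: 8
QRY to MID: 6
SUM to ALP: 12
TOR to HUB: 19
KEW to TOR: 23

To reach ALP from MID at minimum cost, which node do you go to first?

Compare a few routes:
MID → QRY → SUM → ALP: 6+6+12 = 24
MID → QRY → CEN → ALP: 6+8+9 = 23
The minimum is $23 via MID → QRY → CEN → ALP.
So from MID the first move is to QRY.

QRY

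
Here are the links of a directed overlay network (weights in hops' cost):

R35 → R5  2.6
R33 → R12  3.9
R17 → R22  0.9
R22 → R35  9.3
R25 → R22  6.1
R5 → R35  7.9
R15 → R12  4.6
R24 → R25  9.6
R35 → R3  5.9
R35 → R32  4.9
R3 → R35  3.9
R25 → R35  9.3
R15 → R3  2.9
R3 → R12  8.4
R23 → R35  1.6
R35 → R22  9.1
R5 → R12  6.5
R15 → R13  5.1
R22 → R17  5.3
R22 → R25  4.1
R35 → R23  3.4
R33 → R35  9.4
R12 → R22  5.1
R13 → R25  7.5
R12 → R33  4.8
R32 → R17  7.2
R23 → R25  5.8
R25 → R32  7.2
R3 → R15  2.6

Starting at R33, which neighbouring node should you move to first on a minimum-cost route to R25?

R12

Candidate routes:
R33 → R12 → R22 → R25: 3.9+5.1+4.1 = 13.1
R33 → R35 → R23 → R25: 9.4+3.4+5.8 = 18.6
R33 → R35 → R32 → R17 → R22 → R25: 9.4+4.9+7.2+0.9+4.1 = 26.5
R33 → R35 → R22 → R25: 9.4+9.1+4.1 = 22.6
Cheapest is R33 → R12 → R22 → R25 at 13.1 hops' cost.
So from R33 the first move is to R12.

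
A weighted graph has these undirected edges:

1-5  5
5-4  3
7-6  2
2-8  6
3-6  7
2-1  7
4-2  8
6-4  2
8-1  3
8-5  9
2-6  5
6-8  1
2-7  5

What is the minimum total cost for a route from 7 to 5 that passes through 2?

Best 7 to 2: 7 → 2 costing 5
Shortest 2→5: 2 → 6 → 4 → 5 = 10
Total via 2: 5 + 10 = 15.

15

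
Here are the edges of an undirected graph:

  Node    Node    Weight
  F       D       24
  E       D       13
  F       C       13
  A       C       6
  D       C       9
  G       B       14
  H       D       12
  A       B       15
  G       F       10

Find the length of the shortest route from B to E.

43

Compare a few routes:
B - A - C - D - E: 15+6+9+13 = 43
B - G - F - C - D - E: 14+10+13+9+13 = 59
B - A - C - F - D - E: 15+6+13+24+13 = 71
B - G - F - D - E: 14+10+24+13 = 61
Cheapest is B - A - C - D - E at 43.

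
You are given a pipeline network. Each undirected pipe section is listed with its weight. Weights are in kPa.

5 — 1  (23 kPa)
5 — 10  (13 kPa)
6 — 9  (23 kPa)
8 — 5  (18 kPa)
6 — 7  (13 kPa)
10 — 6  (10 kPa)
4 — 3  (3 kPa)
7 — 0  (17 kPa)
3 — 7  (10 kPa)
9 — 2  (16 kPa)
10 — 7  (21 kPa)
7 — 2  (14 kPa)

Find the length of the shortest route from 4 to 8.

65 kPa

Compare a few routes:
4–3–7–6–10–5–8: 3+10+13+10+13+18 = 67
4–3–7–10–5–8: 3+10+21+13+18 = 65
The minimum is 65 kPa via 4–3–7–10–5–8.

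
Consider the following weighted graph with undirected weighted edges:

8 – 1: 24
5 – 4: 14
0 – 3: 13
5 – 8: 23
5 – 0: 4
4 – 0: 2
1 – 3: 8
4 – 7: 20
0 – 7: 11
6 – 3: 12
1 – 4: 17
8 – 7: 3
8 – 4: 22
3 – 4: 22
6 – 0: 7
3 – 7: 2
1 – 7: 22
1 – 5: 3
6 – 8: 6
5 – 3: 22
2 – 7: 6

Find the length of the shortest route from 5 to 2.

Compare a few routes:
5 → 0 → 3 → 7 → 2: 4+13+2+6 = 25
5 → 1 → 3 → 7 → 2: 3+8+2+6 = 19
5 → 0 → 7 → 2: 4+11+6 = 21
The minimum is 19 via 5 → 1 → 3 → 7 → 2.

19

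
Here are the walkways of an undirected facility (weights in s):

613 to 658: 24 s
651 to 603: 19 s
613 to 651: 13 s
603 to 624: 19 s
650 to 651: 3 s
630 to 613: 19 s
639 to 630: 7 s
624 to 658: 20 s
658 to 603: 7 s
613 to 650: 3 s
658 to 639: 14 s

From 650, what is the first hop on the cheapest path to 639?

Candidate routes:
650 → 651 → 613 → 630 → 639: 3+13+19+7 = 42
650 → 613 → 658 → 639: 3+24+14 = 41
650 → 651 → 603 → 658 → 639: 3+19+7+14 = 43
650 → 613 → 630 → 639: 3+19+7 = 29
Cheapest is 650 → 613 → 630 → 639 at 29 s.
So from 650 the first move is to 613.

613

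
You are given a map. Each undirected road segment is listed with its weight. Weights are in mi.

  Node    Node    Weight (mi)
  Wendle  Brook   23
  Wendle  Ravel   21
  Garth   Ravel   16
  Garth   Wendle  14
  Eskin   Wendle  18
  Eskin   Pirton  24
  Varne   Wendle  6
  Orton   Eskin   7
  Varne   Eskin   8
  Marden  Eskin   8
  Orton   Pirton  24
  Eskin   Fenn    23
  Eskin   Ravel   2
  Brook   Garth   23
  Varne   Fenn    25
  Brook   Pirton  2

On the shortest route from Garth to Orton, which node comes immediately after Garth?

Enumerating some paths:
Garth → Ravel → Eskin → Orton: 16+2+7 = 25
Garth → Wendle → Varne → Eskin → Orton: 14+6+8+7 = 35
Cheapest is Garth → Ravel → Eskin → Orton at 25 mi.
So from Garth the first move is to Ravel.

Ravel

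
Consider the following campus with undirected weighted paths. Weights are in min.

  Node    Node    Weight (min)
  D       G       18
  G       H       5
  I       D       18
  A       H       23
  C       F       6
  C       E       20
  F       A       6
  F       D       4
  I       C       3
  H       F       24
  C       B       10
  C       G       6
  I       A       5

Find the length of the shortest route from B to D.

Candidate routes:
B–C–I–D: 10+3+18 = 31
B–C–G–D: 10+6+18 = 34
B–C–I–A–F–D: 10+3+5+6+4 = 28
B–C–F–D: 10+6+4 = 20
Cheapest is B–C–F–D at 20 min.

20 min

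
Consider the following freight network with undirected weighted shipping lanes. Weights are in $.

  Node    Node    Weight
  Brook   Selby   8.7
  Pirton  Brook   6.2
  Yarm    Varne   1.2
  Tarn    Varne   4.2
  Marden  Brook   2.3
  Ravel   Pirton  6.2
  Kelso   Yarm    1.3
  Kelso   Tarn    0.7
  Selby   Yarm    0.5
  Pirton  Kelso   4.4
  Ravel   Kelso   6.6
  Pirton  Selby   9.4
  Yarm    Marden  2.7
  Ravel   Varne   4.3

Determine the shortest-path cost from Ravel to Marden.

$8.2

Settle nodes by increasing distance from Ravel:
Ravel: 0
Varne: 4.3  (via Ravel)
Yarm: 5.5  (via Varne)
Selby: 6  (via Yarm)
Pirton: 6.2  (via Ravel)
Kelso: 6.6  (via Ravel)
Tarn: 7.3  (via Kelso)
Marden: 8.2  (via Yarm)
Shortest route: Ravel–Varne–Yarm–Marden = $8.2.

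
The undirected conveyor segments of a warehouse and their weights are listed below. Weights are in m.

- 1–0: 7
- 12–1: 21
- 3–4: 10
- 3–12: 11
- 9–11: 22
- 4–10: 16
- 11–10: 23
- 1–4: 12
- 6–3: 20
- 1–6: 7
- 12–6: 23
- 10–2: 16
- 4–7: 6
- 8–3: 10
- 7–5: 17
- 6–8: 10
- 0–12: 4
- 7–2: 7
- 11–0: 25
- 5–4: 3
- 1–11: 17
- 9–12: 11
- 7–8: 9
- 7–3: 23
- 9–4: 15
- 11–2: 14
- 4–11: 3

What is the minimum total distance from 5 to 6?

Candidate routes:
5–4–7–8–6: 3+6+9+10 = 28
5–4–1–6: 3+12+7 = 22
5–4–11–1–6: 3+3+17+7 = 30
Cheapest is 5–4–1–6 at 22 m.

22 m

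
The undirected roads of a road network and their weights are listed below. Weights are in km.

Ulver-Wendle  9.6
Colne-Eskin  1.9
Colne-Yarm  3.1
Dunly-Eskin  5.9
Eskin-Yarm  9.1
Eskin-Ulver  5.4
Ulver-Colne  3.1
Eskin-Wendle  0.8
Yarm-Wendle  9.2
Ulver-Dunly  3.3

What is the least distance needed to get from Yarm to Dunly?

9.5 km

Running Dijkstra from Yarm:
Yarm: 0
Colne: 3.1  (via Yarm)
Eskin: 5  (via Colne)
Wendle: 5.8  (via Eskin)
Ulver: 6.2  (via Colne)
Dunly: 9.5  (via Ulver)
Shortest route: Yarm–Colne–Ulver–Dunly = 9.5 km.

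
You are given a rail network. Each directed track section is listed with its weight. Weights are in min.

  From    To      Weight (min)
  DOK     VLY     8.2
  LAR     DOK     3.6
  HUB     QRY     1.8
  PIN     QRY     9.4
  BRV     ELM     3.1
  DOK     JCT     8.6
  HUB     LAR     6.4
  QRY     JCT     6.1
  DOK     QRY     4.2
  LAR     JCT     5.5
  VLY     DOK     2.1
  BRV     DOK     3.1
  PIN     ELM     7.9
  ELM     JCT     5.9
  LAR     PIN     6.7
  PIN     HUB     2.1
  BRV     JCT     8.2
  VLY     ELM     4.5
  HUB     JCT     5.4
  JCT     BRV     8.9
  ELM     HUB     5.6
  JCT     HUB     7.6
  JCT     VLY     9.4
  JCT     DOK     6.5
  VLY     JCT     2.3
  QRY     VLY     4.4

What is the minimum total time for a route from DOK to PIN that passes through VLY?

Shortest DOK→VLY: DOK–VLY = 8.2
Shortest VLY→PIN: VLY–JCT–HUB–LAR–PIN = 23
Total via VLY: 8.2 + 23 = 31.2 min.

31.2 min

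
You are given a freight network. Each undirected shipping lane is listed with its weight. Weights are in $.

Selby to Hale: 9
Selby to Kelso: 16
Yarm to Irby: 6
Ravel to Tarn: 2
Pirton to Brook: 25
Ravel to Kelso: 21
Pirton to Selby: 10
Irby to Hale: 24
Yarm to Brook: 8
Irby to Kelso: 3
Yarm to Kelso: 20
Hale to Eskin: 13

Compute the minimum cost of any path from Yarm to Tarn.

Shortest distances from Yarm:
Yarm: 0
Irby: 6  (via Yarm)
Brook: 8  (via Yarm)
Kelso: 9  (via Irby)
Selby: 25  (via Kelso)
Hale: 30  (via Irby)
Ravel: 30  (via Kelso)
Tarn: 32  (via Ravel)
Shortest route: Yarm → Irby → Kelso → Ravel → Tarn = $32.

$32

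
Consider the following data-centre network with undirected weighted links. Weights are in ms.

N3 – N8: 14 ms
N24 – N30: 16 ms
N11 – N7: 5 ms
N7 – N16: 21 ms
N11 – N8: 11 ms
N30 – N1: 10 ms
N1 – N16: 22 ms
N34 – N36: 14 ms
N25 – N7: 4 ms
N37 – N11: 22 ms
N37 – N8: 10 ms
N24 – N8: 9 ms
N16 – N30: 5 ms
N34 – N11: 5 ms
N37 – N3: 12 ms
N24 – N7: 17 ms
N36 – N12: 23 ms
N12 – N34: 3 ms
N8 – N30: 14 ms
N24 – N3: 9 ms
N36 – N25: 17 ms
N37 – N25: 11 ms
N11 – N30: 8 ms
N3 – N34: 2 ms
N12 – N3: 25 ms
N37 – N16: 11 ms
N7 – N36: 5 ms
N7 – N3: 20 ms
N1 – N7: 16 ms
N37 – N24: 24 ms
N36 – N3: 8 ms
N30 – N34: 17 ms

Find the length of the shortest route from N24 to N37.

Compare a few routes:
N24 → N8 → N37: 9+10 = 19
N24 → N3 → N37: 9+12 = 21
N24 → N37: 24 = 24
Cheapest is N24 → N8 → N37 at 19 ms.

19 ms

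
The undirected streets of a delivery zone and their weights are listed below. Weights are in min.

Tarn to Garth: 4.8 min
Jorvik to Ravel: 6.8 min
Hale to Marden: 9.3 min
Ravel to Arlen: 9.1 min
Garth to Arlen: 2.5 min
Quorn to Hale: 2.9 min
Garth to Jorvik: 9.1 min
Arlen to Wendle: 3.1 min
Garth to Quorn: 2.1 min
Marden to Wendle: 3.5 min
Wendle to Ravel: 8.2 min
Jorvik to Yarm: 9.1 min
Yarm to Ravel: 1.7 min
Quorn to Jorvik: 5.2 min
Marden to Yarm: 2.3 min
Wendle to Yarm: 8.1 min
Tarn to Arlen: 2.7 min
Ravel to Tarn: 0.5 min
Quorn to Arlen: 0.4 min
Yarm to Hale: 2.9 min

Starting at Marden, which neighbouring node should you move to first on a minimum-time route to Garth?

Wendle

Enumerating some paths:
Marden → Wendle → Arlen → Garth: 3.5+3.1+2.5 = 9.1
Marden → Yarm → Ravel → Tarn → Arlen → Garth: 2.3+1.7+0.5+2.7+2.5 = 9.7
Marden → Yarm → Ravel → Tarn → Garth: 2.3+1.7+0.5+4.8 = 9.3
The minimum is 9.1 min via Marden → Wendle → Arlen → Garth.
So from Marden the first move is to Wendle.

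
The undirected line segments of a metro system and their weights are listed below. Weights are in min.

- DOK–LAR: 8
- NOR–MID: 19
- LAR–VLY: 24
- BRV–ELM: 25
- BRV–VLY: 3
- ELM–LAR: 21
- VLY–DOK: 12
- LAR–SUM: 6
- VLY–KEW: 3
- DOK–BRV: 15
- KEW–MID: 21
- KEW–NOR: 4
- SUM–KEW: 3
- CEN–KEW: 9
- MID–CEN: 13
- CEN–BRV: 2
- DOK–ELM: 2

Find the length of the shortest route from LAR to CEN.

Enumerating some paths:
LAR - SUM - KEW - VLY - BRV - CEN: 6+3+3+3+2 = 17
LAR - SUM - KEW - CEN: 6+3+9 = 18
LAR - DOK - BRV - CEN: 8+15+2 = 25
Cheapest is LAR - SUM - KEW - VLY - BRV - CEN at 17 min.

17 min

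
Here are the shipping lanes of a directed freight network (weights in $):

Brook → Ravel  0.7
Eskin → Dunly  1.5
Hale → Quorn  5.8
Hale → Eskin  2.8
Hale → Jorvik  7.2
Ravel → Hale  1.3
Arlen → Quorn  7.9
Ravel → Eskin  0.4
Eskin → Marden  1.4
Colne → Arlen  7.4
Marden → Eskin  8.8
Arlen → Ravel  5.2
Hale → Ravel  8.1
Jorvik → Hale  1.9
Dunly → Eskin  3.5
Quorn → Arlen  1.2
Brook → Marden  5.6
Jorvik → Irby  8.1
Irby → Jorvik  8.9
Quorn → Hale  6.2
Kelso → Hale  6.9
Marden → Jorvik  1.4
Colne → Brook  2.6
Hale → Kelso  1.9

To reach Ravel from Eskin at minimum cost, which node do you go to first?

Marden

Enumerating some paths:
Eskin → Marden → Jorvik → Hale → Ravel: 1.4+1.4+1.9+8.1 = 12.8
Eskin → Marden → Jorvik → Hale → Quorn → Arlen → Ravel: 1.4+1.4+1.9+5.8+1.2+5.2 = 16.9
Cheapest is Eskin → Marden → Jorvik → Hale → Ravel at $12.8.
So from Eskin the first move is to Marden.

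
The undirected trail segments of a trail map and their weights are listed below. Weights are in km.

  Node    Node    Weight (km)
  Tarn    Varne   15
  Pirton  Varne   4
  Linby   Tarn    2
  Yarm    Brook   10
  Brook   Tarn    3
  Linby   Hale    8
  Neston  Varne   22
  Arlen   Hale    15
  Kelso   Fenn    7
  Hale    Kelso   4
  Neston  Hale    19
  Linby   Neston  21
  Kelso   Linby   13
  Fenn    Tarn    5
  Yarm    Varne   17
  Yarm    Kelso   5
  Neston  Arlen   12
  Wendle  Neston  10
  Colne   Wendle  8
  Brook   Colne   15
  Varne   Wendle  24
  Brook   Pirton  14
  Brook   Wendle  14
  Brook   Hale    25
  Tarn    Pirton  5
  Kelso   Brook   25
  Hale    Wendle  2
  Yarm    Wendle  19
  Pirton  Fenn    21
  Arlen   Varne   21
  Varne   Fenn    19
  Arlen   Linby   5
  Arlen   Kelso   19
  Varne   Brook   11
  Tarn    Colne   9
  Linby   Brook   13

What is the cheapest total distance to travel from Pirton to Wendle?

Candidate routes:
Pirton - Tarn - Linby - Hale - Wendle: 5+2+8+2 = 17
Pirton - Tarn - Brook - Wendle: 5+3+14 = 22
Cheapest is Pirton - Tarn - Linby - Hale - Wendle at 17 km.

17 km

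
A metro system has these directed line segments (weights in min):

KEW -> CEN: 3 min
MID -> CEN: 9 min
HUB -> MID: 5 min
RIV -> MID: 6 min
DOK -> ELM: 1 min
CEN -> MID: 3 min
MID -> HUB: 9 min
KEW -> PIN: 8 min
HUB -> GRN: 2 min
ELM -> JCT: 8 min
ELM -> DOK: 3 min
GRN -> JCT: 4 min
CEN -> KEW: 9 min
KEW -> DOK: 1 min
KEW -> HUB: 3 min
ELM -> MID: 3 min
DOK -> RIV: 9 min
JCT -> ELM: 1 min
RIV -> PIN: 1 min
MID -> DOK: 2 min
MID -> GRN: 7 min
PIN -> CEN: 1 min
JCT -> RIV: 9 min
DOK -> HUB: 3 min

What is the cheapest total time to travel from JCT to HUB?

Settle nodes by increasing distance from JCT:
JCT: 0
ELM: 1  (via JCT)
MID: 4  (via ELM)
DOK: 4  (via ELM)
HUB: 7  (via DOK)
Shortest route: JCT → ELM → DOK → HUB = 7 min.

7 min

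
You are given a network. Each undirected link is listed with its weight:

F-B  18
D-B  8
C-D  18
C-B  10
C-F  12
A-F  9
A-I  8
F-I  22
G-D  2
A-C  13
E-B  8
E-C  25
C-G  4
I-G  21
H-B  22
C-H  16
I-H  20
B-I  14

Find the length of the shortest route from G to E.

Enumerating some paths:
G → D → C → B → E: 2+18+10+8 = 38
G → C → B → E: 4+10+8 = 22
G → D → B → E: 2+8+8 = 18
G → C → E: 4+25 = 29
Cheapest is G → D → B → E at 18.

18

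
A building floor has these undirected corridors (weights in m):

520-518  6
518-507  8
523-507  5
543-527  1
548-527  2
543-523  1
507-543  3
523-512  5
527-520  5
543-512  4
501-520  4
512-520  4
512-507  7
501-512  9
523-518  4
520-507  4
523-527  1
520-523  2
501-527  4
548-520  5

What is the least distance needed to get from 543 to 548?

Enumerating some paths:
543 - 527 - 548: 1+2 = 3
543 - 523 - 527 - 548: 1+1+2 = 4
Cheapest is 543 - 527 - 548 at 3 m.

3 m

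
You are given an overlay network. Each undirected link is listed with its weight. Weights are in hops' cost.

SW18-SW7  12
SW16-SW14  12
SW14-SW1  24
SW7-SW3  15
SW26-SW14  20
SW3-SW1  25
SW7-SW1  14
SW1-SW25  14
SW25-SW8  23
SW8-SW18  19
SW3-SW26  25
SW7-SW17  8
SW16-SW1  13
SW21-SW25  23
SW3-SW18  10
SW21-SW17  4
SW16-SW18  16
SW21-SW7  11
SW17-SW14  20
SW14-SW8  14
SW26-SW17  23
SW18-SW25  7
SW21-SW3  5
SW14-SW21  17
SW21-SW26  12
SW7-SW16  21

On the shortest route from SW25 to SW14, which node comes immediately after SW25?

SW18

Candidate routes:
SW25 → SW18 → SW16 → SW14: 7+16+12 = 35
SW25 → SW8 → SW14: 23+14 = 37
SW25 → SW1 → SW14: 14+24 = 38
Cheapest is SW25 → SW18 → SW16 → SW14 at 35 hops' cost.
So from SW25 the first move is to SW18.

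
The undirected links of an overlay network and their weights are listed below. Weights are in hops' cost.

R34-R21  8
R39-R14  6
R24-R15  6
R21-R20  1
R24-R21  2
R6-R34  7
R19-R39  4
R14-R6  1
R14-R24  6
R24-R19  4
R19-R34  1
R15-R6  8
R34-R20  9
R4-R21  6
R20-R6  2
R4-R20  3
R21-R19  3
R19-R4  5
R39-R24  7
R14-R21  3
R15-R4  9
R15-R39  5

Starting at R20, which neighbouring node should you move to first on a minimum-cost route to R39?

R21

Candidate routes:
R20 → R21 → R19 → R39: 1+3+4 = 8
R20 → R21 → R14 → R39: 1+3+6 = 10
R20 → R6 → R14 → R39: 2+1+6 = 9
The minimum is 8 hops' cost via R20 → R21 → R19 → R39.
So from R20 the first move is to R21.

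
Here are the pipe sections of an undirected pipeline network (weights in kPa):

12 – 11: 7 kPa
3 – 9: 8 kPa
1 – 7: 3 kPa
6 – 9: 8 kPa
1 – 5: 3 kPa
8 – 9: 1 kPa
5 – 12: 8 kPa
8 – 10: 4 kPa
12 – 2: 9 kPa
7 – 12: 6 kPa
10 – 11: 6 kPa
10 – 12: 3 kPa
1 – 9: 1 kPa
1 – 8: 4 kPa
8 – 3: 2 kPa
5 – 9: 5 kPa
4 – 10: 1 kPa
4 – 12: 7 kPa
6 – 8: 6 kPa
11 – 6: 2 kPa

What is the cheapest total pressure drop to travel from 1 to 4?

Candidate routes:
1–9–8–10–4: 1+1+4+1 = 7
1–5–9–8–10–4: 3+5+1+4+1 = 14
1–8–10–4: 4+4+1 = 9
1–7–12–10–4: 3+6+3+1 = 13
Cheapest is 1–9–8–10–4 at 7 kPa.

7 kPa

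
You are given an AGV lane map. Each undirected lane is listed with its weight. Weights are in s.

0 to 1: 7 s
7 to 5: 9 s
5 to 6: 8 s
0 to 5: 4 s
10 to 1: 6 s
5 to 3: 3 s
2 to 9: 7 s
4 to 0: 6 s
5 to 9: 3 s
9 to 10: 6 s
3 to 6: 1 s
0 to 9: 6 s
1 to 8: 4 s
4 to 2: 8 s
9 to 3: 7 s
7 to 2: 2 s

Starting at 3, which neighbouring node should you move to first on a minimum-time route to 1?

Enumerating some paths:
3 - 5 - 9 - 0 - 1: 3+3+6+7 = 19
3 - 5 - 9 - 10 - 1: 3+3+6+6 = 18
3 - 5 - 0 - 1: 3+4+7 = 14
Cheapest is 3 - 5 - 0 - 1 at 14 s.
So from 3 the first move is to 5.

5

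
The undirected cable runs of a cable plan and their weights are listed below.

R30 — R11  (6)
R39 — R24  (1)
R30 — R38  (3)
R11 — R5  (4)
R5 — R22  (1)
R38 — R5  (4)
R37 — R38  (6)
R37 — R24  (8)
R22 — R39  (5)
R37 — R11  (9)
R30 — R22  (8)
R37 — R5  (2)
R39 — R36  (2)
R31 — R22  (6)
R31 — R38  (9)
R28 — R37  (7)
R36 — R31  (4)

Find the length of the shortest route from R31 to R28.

16

Settle nodes by increasing distance from R31:
R31: 0
R36: 4  (via R31)
R39: 6  (via R36)
R22: 6  (via R31)
R5: 7  (via R22)
R24: 7  (via R39)
R37: 9  (via R5)
R38: 9  (via R31)
R11: 11  (via R5)
R30: 12  (via R38)
R28: 16  (via R37)
Shortest route: R31–R22–R5–R37–R28 = 16.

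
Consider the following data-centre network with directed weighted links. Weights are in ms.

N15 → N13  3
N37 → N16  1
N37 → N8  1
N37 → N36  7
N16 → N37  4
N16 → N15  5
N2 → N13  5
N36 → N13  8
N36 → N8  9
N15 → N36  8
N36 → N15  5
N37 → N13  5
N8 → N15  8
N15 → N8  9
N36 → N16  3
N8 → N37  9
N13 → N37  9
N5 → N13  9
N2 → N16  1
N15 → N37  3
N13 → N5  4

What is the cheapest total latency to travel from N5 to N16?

19 ms

Shortest distances from N5:
N5: 0
N13: 9  (via N5)
N37: 18  (via N13)
N16: 19  (via N37)
Shortest route: N5 → N13 → N37 → N16 = 19 ms.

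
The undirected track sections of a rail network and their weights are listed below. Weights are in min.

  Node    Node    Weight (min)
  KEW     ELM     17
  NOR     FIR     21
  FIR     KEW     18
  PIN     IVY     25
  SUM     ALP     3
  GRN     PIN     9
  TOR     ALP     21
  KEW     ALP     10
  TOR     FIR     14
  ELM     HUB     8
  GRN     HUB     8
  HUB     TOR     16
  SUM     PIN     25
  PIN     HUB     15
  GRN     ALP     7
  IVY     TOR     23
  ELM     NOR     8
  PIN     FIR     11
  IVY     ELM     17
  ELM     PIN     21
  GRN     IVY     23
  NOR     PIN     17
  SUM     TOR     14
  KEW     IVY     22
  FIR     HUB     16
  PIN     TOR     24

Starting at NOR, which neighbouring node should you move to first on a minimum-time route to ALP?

Candidate routes:
NOR → ELM → HUB → GRN → ALP: 8+8+8+7 = 31
NOR → PIN → GRN → ALP: 17+9+7 = 33
NOR → PIN → SUM → ALP: 17+25+3 = 45
NOR → ELM → KEW → ALP: 8+17+10 = 35
Cheapest is NOR → ELM → HUB → GRN → ALP at 31 min.
So from NOR the first move is to ELM.

ELM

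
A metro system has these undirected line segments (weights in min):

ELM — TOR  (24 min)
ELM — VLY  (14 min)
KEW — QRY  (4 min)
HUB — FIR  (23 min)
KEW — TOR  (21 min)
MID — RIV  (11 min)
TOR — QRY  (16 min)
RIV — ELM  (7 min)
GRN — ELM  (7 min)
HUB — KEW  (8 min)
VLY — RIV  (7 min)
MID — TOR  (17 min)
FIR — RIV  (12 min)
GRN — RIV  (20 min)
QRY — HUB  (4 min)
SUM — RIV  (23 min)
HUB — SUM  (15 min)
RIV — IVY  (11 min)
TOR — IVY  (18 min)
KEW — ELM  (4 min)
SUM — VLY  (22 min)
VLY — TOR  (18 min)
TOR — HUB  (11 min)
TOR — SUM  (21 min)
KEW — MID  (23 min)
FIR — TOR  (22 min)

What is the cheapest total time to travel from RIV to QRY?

15 min

Settle nodes by increasing distance from RIV:
RIV: 0
ELM: 7  (via RIV)
VLY: 7  (via RIV)
KEW: 11  (via ELM)
MID: 11  (via RIV)
IVY: 11  (via RIV)
FIR: 12  (via RIV)
GRN: 14  (via ELM)
QRY: 15  (via KEW)
Shortest route: RIV–ELM–KEW–QRY = 15 min.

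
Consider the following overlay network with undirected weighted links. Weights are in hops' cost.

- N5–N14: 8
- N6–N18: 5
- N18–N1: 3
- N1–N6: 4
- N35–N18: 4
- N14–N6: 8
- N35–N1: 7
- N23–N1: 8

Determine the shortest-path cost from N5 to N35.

25 hops' cost

Settle nodes by increasing distance from N5:
N5: 0
N14: 8  (via N5)
N6: 16  (via N14)
N1: 20  (via N6)
N18: 21  (via N6)
N35: 25  (via N18)
Shortest route: N5–N14–N6–N18–N35 = 25 hops' cost.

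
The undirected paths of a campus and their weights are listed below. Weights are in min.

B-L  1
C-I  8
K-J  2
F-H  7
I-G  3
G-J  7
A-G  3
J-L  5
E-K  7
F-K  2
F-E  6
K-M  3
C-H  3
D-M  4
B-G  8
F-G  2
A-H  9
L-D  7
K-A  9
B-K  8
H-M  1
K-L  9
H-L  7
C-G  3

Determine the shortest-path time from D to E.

14 min

Running Dijkstra from D:
D: 0
M: 4  (via D)
H: 5  (via M)
K: 7  (via M)
L: 7  (via D)
B: 8  (via L)
C: 8  (via H)
F: 9  (via K)
J: 9  (via K)
G: 11  (via C)
A: 14  (via H)
E: 14  (via K)
Shortest route: D → M → K → E = 14 min.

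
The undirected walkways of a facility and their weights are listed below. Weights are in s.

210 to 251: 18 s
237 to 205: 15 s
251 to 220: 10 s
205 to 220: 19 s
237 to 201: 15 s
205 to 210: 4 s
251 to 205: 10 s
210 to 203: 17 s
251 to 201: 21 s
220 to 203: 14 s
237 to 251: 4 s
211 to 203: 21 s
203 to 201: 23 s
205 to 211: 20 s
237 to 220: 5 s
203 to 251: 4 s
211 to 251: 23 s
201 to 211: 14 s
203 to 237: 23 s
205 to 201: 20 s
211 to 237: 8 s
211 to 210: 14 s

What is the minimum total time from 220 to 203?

13 s

Candidate routes:
220 - 203: 14 = 14
220 - 237 - 251 - 203: 5+4+4 = 13
The minimum is 13 s via 220 - 237 - 251 - 203.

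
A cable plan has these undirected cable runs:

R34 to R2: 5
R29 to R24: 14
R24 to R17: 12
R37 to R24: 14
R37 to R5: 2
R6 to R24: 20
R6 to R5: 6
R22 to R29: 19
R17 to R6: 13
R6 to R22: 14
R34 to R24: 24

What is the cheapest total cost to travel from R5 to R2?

45

Enumerating some paths:
R5–R37–R24–R34–R2: 2+14+24+5 = 45
R5–R6–R24–R34–R2: 6+20+24+5 = 55
The minimum is 45 via R5–R37–R24–R34–R2.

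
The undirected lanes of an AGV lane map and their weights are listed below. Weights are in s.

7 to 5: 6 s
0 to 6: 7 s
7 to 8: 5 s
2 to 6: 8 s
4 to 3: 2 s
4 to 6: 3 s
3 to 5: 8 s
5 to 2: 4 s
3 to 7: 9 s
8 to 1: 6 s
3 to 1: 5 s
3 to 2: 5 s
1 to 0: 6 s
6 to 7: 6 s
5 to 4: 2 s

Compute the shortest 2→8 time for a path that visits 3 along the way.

16 s

Shortest 2→3: 2–3 = 5
Best 3 to 8: 3–1–8 costing 11
Total via 3: 5 + 11 = 16 s.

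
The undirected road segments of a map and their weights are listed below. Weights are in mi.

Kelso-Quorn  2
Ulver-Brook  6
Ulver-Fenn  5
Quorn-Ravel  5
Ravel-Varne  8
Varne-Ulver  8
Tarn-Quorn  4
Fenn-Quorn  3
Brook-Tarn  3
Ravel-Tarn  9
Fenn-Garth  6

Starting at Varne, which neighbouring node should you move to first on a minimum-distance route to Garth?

Ulver

Enumerating some paths:
Varne - Ravel - Tarn - Quorn - Fenn - Garth: 8+9+4+3+6 = 30
Varne - Ulver - Fenn - Garth: 8+5+6 = 19
Varne - Ulver - Brook - Tarn - Quorn - Fenn - Garth: 8+6+3+4+3+6 = 30
Varne - Ravel - Quorn - Fenn - Garth: 8+5+3+6 = 22
The minimum is 19 mi via Varne - Ulver - Fenn - Garth.
So from Varne the first move is to Ulver.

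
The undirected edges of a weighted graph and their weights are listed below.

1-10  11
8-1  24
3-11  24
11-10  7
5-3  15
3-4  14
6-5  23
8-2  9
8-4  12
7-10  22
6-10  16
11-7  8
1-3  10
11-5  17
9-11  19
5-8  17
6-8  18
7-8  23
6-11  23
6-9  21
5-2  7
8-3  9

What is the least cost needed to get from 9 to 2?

Running Dijkstra from 9:
9: 0
11: 19  (via 9)
6: 21  (via 9)
10: 26  (via 11)
7: 27  (via 11)
5: 36  (via 11)
1: 37  (via 10)
8: 39  (via 6)
2: 43  (via 5)
Shortest route: 9–11–5–2 = 43.

43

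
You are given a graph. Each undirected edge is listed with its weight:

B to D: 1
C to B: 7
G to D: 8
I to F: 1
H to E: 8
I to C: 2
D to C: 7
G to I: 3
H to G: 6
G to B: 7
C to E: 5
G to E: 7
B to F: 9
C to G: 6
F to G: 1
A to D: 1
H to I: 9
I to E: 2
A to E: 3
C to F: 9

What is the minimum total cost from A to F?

Shortest distances from A:
A: 0
D: 1  (via A)
B: 2  (via D)
E: 3  (via A)
I: 5  (via E)
F: 6  (via I)
Shortest route: A–E–I–F = 6.

6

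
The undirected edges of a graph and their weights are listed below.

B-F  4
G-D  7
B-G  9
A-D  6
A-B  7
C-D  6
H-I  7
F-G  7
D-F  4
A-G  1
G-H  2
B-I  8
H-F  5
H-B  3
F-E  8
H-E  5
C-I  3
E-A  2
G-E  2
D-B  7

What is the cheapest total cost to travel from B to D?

Settle nodes by increasing distance from B:
B: 0
H: 3  (via B)
F: 4  (via B)
G: 5  (via H)
A: 6  (via G)
D: 7  (via B)
Shortest route: B → D = 7.

7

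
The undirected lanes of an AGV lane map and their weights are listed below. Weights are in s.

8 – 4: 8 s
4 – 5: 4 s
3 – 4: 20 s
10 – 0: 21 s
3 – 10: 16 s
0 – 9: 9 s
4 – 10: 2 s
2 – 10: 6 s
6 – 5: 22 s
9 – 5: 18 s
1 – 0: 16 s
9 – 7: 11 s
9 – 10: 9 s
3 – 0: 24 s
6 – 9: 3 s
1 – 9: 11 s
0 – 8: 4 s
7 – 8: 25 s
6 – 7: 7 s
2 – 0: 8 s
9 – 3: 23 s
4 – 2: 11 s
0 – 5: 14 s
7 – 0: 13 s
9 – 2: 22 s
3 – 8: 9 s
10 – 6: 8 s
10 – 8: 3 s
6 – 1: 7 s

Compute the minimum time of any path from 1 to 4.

17 s

Settle nodes by increasing distance from 1:
1: 0
6: 7  (via 1)
9: 10  (via 6)
7: 14  (via 6)
10: 15  (via 6)
0: 16  (via 1)
4: 17  (via 10)
Shortest route: 1 → 6 → 10 → 4 = 17 s.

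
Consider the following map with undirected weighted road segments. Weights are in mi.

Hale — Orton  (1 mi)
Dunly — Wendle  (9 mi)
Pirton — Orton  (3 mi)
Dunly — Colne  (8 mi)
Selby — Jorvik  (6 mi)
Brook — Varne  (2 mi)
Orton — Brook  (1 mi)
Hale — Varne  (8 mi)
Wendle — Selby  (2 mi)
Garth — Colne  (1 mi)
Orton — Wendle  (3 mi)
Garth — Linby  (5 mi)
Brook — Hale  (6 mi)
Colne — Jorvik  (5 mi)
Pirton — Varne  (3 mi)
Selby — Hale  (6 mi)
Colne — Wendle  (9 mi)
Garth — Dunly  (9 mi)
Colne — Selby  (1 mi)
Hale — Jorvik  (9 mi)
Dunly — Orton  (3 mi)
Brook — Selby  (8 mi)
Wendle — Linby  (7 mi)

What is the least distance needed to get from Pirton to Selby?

8 mi

Shortest distances from Pirton:
Pirton: 0
Varne: 3  (via Pirton)
Orton: 3  (via Pirton)
Brook: 4  (via Orton)
Hale: 4  (via Orton)
Wendle: 6  (via Orton)
Dunly: 6  (via Orton)
Selby: 8  (via Wendle)
Shortest route: Pirton–Orton–Wendle–Selby = 8 mi.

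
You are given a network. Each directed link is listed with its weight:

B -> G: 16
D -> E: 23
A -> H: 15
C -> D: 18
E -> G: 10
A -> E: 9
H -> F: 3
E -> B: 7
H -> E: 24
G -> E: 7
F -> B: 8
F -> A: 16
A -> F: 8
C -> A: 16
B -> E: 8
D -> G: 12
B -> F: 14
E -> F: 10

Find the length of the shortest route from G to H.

48

Settle nodes by increasing distance from G:
G: 0
E: 7  (via G)
B: 14  (via E)
F: 17  (via E)
A: 33  (via F)
H: 48  (via A)
Shortest route: G–E–F–A–H = 48.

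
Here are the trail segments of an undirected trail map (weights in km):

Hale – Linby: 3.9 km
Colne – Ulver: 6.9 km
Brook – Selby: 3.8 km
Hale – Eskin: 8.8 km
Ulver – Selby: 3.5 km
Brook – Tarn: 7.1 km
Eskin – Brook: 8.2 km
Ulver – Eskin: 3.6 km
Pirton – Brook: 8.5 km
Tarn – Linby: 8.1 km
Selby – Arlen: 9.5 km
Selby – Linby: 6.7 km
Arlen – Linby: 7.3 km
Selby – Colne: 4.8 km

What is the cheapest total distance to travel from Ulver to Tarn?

Compare a few routes:
Ulver–Selby–Brook–Tarn: 3.5+3.8+7.1 = 14.4
Ulver–Selby–Linby–Tarn: 3.5+6.7+8.1 = 18.3
Ulver–Eskin–Brook–Tarn: 3.6+8.2+7.1 = 18.9
The minimum is 14.4 km via Ulver–Selby–Brook–Tarn.

14.4 km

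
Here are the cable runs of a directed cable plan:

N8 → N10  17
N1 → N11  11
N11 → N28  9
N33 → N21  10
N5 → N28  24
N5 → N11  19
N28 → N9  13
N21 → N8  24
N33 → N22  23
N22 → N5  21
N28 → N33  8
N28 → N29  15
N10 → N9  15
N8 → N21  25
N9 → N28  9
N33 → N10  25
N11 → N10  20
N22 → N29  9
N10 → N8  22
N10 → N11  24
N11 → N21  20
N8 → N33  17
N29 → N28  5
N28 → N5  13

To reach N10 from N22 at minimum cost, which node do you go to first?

N29

Candidate routes:
N22–N29–N28–N33–N10: 9+5+8+25 = 47
N22–N5–N11–N10: 21+19+20 = 60
Cheapest is N22–N29–N28–N33–N10 at 47.
So from N22 the first move is to N29.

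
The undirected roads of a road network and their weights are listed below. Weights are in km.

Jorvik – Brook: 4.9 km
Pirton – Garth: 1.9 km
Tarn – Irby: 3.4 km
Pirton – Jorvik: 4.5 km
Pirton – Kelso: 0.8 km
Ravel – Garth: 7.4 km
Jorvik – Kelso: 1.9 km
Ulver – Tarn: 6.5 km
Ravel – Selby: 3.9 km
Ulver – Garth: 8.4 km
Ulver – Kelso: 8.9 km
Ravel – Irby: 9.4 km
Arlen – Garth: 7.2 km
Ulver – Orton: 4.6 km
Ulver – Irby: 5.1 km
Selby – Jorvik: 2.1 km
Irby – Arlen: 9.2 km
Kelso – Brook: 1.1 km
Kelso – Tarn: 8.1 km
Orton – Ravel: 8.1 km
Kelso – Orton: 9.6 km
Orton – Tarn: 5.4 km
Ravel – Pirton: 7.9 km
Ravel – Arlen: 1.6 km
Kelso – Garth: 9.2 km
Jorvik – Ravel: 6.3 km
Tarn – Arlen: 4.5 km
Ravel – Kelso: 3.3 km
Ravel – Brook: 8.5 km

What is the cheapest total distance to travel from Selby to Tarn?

10 km

Compare a few routes:
Selby → Jorvik → Kelso → Ravel → Arlen → Tarn: 2.1+1.9+3.3+1.6+4.5 = 13.4
Selby → Jorvik → Ravel → Arlen → Tarn: 2.1+6.3+1.6+4.5 = 14.5
Selby → Ravel → Arlen → Tarn: 3.9+1.6+4.5 = 10
Selby → Jorvik → Kelso → Tarn: 2.1+1.9+8.1 = 12.1
The minimum is 10 km via Selby → Ravel → Arlen → Tarn.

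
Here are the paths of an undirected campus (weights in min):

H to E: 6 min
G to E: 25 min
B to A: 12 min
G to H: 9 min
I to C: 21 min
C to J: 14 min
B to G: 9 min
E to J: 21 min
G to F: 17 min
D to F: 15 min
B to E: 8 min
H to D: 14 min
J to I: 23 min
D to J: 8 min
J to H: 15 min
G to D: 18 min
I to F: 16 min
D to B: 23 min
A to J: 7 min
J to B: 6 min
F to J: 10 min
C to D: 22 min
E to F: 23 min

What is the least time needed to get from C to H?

29 min

Compare a few routes:
C–J–B–E–H: 14+6+8+6 = 34
C–J–H: 14+15 = 29
Cheapest is C–J–H at 29 min.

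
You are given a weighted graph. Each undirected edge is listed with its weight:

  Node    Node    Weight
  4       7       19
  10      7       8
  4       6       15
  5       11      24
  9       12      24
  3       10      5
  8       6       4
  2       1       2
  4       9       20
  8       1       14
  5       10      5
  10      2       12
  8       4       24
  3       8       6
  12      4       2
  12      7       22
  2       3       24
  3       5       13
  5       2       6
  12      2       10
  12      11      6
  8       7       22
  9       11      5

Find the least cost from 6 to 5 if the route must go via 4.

33

Best 6 to 4: 6 → 4 costing 15
Shortest 4→5: 4 → 12 → 2 → 5 = 18
Total via 4: 15 + 18 = 33.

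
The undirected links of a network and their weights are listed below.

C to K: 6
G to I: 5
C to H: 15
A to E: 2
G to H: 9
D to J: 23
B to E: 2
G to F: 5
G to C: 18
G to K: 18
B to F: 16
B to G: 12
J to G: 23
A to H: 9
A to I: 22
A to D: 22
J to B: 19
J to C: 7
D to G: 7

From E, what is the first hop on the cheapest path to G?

B

Compare a few routes:
E - B - G: 2+12 = 14
E - A - H - G: 2+9+9 = 20
Cheapest is E - B - G at 14.
So from E the first move is to B.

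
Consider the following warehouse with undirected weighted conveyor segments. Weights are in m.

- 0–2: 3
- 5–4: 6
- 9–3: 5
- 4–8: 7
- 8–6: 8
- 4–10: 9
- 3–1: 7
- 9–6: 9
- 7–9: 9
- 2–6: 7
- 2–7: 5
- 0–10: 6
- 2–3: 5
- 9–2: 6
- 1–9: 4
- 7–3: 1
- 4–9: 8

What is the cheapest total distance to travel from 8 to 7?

20 m

Candidate routes:
8 → 4 → 9 → 3 → 7: 7+8+5+1 = 21
8 → 6 → 2 → 7: 8+7+5 = 20
The minimum is 20 m via 8 → 6 → 2 → 7.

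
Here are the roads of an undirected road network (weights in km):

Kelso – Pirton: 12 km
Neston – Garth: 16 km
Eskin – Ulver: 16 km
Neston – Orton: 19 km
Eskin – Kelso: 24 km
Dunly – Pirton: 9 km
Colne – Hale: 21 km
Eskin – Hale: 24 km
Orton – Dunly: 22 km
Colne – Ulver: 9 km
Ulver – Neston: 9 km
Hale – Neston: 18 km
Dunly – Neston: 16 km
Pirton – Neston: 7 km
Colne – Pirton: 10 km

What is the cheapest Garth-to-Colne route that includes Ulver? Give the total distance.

34 km

Best Garth to Ulver: Garth → Neston → Ulver costing 25
Best Ulver to Colne: Ulver → Colne costing 9
Total via Ulver: 25 + 9 = 34 km.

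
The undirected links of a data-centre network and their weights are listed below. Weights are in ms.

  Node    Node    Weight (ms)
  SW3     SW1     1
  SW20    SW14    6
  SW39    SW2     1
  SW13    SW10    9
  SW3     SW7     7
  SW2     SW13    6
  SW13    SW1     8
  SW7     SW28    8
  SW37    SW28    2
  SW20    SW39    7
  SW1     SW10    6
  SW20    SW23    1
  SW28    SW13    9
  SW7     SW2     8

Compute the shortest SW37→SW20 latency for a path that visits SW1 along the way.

Best SW37 to SW1: SW37 → SW28 → SW7 → SW3 → SW1 costing 18
Shortest SW1→SW20: SW1 → SW13 → SW2 → SW39 → SW20 = 22
Total via SW1: 18 + 22 = 40 ms.

40 ms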